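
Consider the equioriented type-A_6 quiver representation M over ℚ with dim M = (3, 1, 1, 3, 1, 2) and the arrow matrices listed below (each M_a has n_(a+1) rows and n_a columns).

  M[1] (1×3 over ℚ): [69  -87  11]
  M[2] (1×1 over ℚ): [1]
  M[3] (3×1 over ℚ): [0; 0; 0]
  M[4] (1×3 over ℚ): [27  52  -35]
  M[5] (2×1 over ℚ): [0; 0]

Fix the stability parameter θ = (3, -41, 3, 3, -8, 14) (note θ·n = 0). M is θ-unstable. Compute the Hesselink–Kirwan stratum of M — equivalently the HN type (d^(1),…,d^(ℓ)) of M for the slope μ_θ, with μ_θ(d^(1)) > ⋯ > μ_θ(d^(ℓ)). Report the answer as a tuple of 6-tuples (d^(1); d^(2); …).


Via rank(M_{q-1}∘⋯∘M_p): M ≅ I[1,1]^2, I[1,3], I[4,4]^2, I[4,5], I[6,6]^2.
μ_θ-semistable layers: μ^(1)=14; μ^(2)=3; μ^(3)=-5/2; μ^(4)=-19

((0, 0, 0, 0, 0, 2); (2, 0, 1, 2, 0, 0); (0, 0, 0, 1, 1, 0); (1, 1, 0, 0, 0, 0))


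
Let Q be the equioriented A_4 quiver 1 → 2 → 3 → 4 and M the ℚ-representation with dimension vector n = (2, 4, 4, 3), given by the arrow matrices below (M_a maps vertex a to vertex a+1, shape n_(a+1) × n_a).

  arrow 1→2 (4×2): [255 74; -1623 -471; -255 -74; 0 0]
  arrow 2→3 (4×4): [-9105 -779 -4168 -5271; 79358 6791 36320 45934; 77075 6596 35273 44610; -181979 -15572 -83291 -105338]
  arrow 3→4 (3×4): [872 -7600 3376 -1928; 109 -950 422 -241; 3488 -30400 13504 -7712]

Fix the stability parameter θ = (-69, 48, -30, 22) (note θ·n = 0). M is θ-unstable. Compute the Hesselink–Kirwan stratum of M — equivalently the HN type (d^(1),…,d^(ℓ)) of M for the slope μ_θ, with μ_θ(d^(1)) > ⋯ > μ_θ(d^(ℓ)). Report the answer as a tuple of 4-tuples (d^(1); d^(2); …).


Barcode: M ≅ I[1,3], I[1,4], I[2,3]^2, I[4,4]^2. HN layers by μ_θ (3 steps, strictly decreasing):
  μ^(1)=22; μ^(2)=9; μ^(3)=-69

((0, 0, 0, 3); (0, 4, 4, 0); (2, 0, 0, 0))


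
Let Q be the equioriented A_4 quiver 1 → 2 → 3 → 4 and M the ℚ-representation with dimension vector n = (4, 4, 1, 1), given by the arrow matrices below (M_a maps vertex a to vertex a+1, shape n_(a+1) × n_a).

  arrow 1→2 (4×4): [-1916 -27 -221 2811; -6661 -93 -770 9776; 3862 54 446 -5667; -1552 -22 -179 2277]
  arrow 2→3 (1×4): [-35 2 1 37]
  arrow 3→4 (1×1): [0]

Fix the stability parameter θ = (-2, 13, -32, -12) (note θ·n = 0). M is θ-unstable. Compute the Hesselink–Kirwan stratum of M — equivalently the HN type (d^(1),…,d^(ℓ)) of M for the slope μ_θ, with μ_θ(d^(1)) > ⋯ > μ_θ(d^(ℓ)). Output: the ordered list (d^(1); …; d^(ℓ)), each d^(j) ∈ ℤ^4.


Interval decomposition of M: I[1,2]^3, I[1,3], I[4,4].
HN type (ℓ=4): μ^(1)=13; μ^(2)=-2; μ^(3)=-7; μ^(4)=-12

((0, 3, 0, 0); (3, 0, 0, 0); (1, 1, 1, 0); (0, 0, 0, 1))


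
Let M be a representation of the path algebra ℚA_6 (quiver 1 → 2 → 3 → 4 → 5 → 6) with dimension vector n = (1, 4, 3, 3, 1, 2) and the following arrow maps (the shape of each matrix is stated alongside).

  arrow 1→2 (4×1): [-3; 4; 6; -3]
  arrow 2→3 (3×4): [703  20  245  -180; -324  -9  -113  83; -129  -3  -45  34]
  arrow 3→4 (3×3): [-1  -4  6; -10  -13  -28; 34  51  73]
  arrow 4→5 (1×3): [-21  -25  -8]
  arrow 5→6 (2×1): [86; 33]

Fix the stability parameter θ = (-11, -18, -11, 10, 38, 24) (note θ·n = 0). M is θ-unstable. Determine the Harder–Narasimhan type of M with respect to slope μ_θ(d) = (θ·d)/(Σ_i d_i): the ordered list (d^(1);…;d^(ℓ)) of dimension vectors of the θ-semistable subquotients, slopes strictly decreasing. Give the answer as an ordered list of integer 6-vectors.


Via rank(M_{q-1}∘⋯∘M_p): M ≅ I[1,6], I[2,2], I[2,4]^2, I[6,6].
μ_θ-semistable layers: μ^(1)=31; μ^(2)=24; μ^(3)=10; μ^(4)=-11; μ^(5)=-29/2; μ^(6)=-18

((0, 0, 0, 0, 1, 1); (0, 0, 0, 0, 0, 1); (0, 0, 0, 3, 0, 0); (0, 0, 3, 0, 0, 0); (1, 1, 0, 0, 0, 0); (0, 3, 0, 0, 0, 0))


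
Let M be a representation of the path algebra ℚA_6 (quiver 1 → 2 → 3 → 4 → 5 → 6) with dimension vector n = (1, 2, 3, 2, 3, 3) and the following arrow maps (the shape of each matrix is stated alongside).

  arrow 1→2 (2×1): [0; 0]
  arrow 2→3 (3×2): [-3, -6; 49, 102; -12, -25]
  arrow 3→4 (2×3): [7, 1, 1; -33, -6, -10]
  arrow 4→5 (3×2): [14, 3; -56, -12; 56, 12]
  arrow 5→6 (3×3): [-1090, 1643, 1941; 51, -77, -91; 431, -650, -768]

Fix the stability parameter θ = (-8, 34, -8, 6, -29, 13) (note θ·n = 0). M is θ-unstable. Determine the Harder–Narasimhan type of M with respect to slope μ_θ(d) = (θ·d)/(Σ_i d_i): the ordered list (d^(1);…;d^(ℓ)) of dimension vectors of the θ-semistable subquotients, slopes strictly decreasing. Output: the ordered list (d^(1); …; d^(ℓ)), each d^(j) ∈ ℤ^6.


Barcode: M ≅ I[1,1], I[2,4], I[2,6], I[3,3], I[5,6]^2. HN layers by μ_θ (5 steps, strictly decreasing):
  μ^(1)=13; μ^(2)=32/3; μ^(3)=3/4; μ^(4)=-8; μ^(5)=-29

((0, 0, 0, 0, 0, 3); (0, 1, 1, 1, 0, 0); (0, 1, 1, 1, 1, 0); (1, 0, 1, 0, 0, 0); (0, 0, 0, 0, 2, 0))


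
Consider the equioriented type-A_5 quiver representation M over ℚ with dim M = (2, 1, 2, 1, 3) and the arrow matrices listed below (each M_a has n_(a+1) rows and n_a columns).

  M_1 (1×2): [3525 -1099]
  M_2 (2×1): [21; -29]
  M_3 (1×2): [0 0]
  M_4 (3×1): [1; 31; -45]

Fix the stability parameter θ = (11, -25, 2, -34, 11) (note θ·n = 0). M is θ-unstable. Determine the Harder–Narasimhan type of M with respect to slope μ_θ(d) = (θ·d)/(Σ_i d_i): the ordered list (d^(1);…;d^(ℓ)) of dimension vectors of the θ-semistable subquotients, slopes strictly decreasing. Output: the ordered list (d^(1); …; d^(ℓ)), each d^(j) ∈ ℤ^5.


Barcode: M ≅ I[1,1], I[1,3], I[3,3], I[4,5], I[5,5]^2. HN layers by μ_θ (4 steps, strictly decreasing):
  μ^(1)=11; μ^(2)=2; μ^(3)=-7; μ^(4)=-34

((1, 0, 0, 0, 3); (0, 0, 2, 0, 0); (1, 1, 0, 0, 0); (0, 0, 0, 1, 0))


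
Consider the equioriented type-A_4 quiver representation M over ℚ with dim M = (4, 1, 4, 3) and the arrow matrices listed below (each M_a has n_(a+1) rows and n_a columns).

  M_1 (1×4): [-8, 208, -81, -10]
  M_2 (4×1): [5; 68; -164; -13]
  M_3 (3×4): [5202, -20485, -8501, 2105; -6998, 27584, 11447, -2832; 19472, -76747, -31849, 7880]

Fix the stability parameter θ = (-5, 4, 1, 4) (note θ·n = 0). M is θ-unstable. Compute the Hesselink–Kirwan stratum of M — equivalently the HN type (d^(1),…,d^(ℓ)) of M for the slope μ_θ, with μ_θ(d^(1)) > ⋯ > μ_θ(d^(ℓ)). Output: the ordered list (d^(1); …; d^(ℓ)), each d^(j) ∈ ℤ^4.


Interval decomposition of M: I[1,1]^3, I[1,4], I[3,3], I[3,4]^2.
HN type (ℓ=4): μ^(1)=4; μ^(2)=5/2; μ^(3)=1; μ^(4)=-5

((0, 0, 0, 3); (0, 1, 1, 0); (0, 0, 3, 0); (4, 0, 0, 0))


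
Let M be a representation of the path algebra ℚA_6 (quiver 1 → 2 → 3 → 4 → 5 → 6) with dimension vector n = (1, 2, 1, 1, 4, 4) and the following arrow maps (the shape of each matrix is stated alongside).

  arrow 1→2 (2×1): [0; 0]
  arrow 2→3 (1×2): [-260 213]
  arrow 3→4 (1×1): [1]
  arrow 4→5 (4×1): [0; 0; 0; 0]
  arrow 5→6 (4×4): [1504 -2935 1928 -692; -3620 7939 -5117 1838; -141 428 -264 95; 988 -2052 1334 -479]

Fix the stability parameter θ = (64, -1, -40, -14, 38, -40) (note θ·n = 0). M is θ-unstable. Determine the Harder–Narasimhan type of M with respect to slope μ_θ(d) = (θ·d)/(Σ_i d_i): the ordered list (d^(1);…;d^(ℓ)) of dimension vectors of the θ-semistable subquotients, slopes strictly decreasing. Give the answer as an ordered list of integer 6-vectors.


Interval decomposition of M: I[1,1], I[2,2], I[2,4], I[5,6]^4.
HN type (ℓ=4): μ^(1)=64; μ^(2)=-1; μ^(3)=-14; μ^(4)=-41/2

((1, 0, 0, 0, 0, 0); (0, 1, 0, 0, 4, 4); (0, 0, 0, 1, 0, 0); (0, 1, 1, 0, 0, 0))


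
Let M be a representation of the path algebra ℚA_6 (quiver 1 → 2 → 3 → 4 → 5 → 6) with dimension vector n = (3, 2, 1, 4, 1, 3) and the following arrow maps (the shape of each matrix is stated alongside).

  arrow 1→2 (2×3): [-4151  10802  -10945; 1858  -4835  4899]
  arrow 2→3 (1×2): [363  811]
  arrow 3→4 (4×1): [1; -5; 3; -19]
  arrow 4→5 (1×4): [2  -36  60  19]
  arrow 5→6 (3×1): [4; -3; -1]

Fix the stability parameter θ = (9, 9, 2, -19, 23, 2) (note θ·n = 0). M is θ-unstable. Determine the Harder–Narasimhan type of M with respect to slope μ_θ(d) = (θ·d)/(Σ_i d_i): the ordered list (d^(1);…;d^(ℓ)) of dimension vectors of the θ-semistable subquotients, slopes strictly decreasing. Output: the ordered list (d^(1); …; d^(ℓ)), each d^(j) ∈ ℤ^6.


Interval decomposition of M: I[1,1], I[1,2], I[1,6], I[4,4]^3, I[6,6]^2.
HN type (ℓ=5): μ^(1)=25/2; μ^(2)=9; μ^(3)=2; μ^(4)=1/4; μ^(5)=-19

((0, 0, 0, 0, 1, 1); (2, 1, 0, 0, 0, 0); (0, 0, 0, 0, 0, 2); (1, 1, 1, 1, 0, 0); (0, 0, 0, 3, 0, 0))


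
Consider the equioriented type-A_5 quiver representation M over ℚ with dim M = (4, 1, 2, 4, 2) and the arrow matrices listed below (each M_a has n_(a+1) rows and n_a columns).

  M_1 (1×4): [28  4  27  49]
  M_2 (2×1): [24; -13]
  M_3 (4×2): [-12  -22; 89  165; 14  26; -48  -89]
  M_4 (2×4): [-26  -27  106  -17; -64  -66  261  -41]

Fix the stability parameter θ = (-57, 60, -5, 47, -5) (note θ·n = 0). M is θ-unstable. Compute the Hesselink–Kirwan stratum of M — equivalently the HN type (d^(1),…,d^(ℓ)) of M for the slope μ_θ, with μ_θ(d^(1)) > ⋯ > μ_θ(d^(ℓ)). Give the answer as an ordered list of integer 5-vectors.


Interval decomposition of M: I[1,1]^3, I[1,5], I[3,5], I[4,4]^2.
HN type (ℓ=5): μ^(1)=47; μ^(2)=97/4; μ^(3)=21; μ^(4)=-5; μ^(5)=-57

((0, 0, 0, 2, 0); (0, 1, 1, 1, 1); (0, 0, 0, 1, 1); (0, 0, 1, 0, 0); (4, 0, 0, 0, 0))


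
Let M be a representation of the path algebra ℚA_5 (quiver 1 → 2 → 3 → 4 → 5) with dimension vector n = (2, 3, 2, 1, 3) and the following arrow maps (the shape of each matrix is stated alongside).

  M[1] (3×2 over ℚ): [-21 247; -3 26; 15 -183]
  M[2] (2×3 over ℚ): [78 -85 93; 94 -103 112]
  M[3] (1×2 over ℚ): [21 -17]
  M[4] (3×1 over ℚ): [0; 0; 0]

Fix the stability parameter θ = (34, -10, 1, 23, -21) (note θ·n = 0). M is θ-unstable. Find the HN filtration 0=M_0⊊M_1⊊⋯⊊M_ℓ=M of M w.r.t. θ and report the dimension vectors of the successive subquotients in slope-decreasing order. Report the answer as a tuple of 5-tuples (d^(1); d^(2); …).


Via rank(M_{q-1}∘⋯∘M_p): M ≅ I[1,3], I[1,4], I[2,2], I[5,5]^3.
μ_θ-semistable layers: μ^(1)=23; μ^(2)=25/3; μ^(3)=-10; μ^(4)=-21

((0, 0, 0, 1, 0); (2, 2, 2, 0, 0); (0, 1, 0, 0, 0); (0, 0, 0, 0, 3))


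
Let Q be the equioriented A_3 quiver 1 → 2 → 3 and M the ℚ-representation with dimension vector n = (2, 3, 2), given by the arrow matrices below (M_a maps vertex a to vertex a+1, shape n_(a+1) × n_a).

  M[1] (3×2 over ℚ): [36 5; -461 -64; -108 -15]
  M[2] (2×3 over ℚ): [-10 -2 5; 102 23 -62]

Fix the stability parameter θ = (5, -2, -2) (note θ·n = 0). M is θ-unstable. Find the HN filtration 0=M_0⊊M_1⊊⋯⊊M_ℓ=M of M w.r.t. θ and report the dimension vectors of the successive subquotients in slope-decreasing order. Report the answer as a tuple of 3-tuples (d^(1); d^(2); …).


Barcode: M ≅ I[1,3]^2, I[2,2]. HN layers by μ_θ (2 steps, strictly decreasing):
  μ^(1)=1/3; μ^(2)=-2

((2, 2, 2); (0, 1, 0))


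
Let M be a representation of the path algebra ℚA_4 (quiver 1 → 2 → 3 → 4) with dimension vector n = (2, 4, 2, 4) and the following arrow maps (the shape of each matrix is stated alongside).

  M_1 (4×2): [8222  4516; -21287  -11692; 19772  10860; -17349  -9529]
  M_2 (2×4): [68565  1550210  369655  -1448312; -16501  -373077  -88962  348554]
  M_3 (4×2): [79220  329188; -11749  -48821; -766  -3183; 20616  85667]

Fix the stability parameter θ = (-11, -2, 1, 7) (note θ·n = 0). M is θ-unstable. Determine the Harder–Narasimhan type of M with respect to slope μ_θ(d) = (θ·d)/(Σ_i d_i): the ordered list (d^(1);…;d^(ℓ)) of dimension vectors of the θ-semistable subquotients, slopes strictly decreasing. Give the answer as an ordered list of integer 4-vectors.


Interval decomposition of M: I[1,2], I[1,4], I[2,2], I[2,4], I[4,4]^2.
HN type (ℓ=4): μ^(1)=7; μ^(2)=1; μ^(3)=-2; μ^(4)=-11

((0, 0, 0, 4); (0, 0, 2, 0); (0, 4, 0, 0); (2, 0, 0, 0))


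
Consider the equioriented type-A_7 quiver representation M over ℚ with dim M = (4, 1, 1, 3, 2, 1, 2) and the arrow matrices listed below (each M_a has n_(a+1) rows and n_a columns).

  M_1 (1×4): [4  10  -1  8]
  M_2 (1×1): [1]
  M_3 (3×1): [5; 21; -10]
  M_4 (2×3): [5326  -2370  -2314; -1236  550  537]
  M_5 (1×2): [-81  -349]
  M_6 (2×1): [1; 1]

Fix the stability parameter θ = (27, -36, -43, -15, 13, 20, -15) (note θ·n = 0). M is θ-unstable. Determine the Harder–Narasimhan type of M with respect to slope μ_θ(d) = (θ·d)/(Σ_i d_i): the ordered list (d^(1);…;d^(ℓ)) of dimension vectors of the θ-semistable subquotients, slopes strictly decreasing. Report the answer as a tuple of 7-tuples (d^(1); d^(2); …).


Via rank(M_{q-1}∘⋯∘M_p): M ≅ I[1,1]^3, I[1,4], I[4,5], I[4,7], I[7,7].
μ_θ-semistable layers: μ^(1)=27; μ^(2)=13; μ^(3)=6; μ^(4)=-15; μ^(5)=-52/3

((3, 0, 0, 0, 0, 0, 0); (0, 0, 0, 0, 1, 0, 0); (0, 0, 0, 0, 1, 1, 1); (0, 0, 0, 3, 0, 0, 1); (1, 1, 1, 0, 0, 0, 0))


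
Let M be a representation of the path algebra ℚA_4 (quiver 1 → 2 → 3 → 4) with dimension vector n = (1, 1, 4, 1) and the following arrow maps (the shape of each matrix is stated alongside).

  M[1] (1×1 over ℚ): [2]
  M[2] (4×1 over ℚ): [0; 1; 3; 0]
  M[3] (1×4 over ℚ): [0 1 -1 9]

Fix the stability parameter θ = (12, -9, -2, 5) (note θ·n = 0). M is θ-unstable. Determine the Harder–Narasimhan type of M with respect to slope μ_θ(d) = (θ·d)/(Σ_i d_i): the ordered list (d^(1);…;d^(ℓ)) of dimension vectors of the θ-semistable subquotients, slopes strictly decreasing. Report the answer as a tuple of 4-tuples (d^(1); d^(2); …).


Via rank(M_{q-1}∘⋯∘M_p): M ≅ I[1,4], I[3,3]^3.
μ_θ-semistable layers: μ^(1)=5; μ^(2)=1/3; μ^(3)=-2

((0, 0, 0, 1); (1, 1, 1, 0); (0, 0, 3, 0))


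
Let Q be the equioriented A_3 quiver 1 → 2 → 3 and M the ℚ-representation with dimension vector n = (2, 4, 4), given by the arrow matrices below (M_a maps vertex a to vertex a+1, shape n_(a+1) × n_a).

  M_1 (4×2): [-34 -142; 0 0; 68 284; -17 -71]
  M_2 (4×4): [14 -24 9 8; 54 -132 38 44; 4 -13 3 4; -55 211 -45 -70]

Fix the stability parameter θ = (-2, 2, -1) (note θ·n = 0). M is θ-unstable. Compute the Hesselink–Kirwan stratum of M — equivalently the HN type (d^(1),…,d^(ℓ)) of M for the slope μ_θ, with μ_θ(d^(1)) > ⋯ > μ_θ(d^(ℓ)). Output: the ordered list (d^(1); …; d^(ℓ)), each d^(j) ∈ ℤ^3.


Barcode: M ≅ I[1,1], I[1,2], I[2,3]^3, I[3,3]. HN layers by μ_θ (4 steps, strictly decreasing):
  μ^(1)=2; μ^(2)=1/2; μ^(3)=-1; μ^(4)=-2

((0, 1, 0); (0, 3, 3); (0, 0, 1); (2, 0, 0))


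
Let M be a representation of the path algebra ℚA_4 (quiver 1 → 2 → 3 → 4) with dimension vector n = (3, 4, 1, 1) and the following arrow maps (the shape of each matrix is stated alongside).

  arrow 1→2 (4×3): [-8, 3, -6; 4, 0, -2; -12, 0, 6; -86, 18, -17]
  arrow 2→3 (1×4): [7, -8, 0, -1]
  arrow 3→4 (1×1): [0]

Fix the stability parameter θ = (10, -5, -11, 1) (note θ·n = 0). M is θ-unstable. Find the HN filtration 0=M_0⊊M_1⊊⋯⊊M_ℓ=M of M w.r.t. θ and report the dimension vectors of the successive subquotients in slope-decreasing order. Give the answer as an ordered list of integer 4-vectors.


Interval decomposition of M: I[1,1], I[1,2], I[1,3], I[2,2]^2, I[4,4].
HN type (ℓ=5): μ^(1)=10; μ^(2)=5/2; μ^(3)=1; μ^(4)=-2; μ^(5)=-5

((1, 0, 0, 0); (1, 1, 0, 0); (0, 0, 0, 1); (1, 1, 1, 0); (0, 2, 0, 0))


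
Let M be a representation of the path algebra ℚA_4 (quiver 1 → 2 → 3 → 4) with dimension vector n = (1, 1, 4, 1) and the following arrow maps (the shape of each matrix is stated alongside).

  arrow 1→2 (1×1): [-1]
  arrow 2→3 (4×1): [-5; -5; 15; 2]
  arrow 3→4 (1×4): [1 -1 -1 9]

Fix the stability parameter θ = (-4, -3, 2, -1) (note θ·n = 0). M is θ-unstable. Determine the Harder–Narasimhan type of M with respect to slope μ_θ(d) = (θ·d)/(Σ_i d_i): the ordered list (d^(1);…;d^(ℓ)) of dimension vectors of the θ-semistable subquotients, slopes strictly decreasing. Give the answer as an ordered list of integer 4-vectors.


Barcode: M ≅ I[1,4], I[3,3]^3. HN layers by μ_θ (4 steps, strictly decreasing):
  μ^(1)=2; μ^(2)=1/2; μ^(3)=-3; μ^(4)=-4

((0, 0, 3, 0); (0, 0, 1, 1); (0, 1, 0, 0); (1, 0, 0, 0))


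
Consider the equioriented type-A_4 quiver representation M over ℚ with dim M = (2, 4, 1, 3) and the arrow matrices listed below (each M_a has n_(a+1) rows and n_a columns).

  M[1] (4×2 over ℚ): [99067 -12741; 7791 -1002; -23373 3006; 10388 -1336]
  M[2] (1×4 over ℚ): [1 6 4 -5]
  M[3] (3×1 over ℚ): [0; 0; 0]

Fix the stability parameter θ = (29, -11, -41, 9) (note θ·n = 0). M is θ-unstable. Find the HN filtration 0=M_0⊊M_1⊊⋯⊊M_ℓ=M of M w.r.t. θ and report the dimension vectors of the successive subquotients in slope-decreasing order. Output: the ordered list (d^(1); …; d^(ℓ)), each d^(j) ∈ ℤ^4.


Interval decomposition of M: I[1,2], I[1,3], I[2,2]^2, I[4,4]^3.
HN type (ℓ=3): μ^(1)=9; μ^(2)=-23/3; μ^(3)=-11

((1, 1, 0, 3); (1, 1, 1, 0); (0, 2, 0, 0))


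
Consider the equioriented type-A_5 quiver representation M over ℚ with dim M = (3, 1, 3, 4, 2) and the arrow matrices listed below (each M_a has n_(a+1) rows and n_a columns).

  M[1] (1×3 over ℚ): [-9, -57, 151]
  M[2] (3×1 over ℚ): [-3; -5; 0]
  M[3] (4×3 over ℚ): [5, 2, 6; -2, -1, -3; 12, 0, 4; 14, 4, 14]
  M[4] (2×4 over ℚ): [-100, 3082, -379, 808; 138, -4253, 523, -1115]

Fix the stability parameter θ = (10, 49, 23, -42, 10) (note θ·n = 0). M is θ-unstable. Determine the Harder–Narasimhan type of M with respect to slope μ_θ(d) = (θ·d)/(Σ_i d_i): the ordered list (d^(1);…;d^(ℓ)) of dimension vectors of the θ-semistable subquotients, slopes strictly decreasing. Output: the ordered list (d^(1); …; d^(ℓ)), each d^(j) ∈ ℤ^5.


Interval decomposition of M: I[1,1]^2, I[1,5], I[3,4]^2, I[4,5].
HN type (ℓ=3): μ^(1)=10; μ^(2)=-19/2; μ^(3)=-42

((3, 1, 1, 1, 2); (0, 0, 2, 2, 0); (0, 0, 0, 1, 0))


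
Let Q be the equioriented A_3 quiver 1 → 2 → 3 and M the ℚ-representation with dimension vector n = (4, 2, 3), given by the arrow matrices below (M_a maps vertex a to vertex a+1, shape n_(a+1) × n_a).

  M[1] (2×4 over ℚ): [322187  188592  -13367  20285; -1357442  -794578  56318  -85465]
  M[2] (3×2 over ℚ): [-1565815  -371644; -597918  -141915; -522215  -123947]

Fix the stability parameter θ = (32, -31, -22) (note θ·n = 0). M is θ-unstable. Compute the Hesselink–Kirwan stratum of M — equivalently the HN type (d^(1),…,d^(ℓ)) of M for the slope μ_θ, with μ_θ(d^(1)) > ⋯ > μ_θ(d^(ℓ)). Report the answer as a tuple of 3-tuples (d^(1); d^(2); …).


Via rank(M_{q-1}∘⋯∘M_p): M ≅ I[1,1]^2, I[1,3]^2, I[3,3].
μ_θ-semistable layers: μ^(1)=32; μ^(2)=-7; μ^(3)=-22

((2, 0, 0); (2, 2, 2); (0, 0, 1))


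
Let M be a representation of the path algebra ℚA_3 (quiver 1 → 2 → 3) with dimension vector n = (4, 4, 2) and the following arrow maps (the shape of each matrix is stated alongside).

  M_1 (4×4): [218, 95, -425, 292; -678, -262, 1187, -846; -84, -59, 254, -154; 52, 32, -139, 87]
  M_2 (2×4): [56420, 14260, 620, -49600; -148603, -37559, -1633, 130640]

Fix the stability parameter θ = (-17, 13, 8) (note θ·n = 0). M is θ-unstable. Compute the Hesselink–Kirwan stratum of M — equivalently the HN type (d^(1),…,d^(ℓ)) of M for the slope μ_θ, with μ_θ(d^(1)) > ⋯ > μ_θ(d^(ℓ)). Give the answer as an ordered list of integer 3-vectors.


Interval decomposition of M: I[1,1], I[1,2]^3, I[2,3], I[3,3].
HN type (ℓ=4): μ^(1)=13; μ^(2)=21/2; μ^(3)=8; μ^(4)=-17

((0, 3, 0); (0, 1, 1); (0, 0, 1); (4, 0, 0))


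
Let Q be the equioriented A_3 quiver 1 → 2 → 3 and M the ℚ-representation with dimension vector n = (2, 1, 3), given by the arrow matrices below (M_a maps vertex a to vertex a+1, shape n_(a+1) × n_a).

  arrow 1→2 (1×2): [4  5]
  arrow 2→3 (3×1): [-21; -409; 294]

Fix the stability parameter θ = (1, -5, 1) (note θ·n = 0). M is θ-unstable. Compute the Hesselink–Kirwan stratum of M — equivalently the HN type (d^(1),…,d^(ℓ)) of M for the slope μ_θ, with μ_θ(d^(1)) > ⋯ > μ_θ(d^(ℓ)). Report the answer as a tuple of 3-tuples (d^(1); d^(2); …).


Barcode: M ≅ I[1,1], I[1,3], I[3,3]^2. HN layers by μ_θ (2 steps, strictly decreasing):
  μ^(1)=1; μ^(2)=-2

((1, 0, 3); (1, 1, 0))


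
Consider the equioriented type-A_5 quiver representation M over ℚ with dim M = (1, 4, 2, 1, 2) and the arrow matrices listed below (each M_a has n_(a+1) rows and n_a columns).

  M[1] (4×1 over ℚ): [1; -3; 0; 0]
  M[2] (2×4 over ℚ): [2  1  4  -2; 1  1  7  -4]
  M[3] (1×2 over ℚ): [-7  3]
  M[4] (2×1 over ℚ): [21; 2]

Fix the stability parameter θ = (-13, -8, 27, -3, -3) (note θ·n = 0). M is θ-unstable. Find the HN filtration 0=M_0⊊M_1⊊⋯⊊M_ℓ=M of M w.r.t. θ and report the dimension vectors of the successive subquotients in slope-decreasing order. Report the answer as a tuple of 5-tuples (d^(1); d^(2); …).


Barcode: M ≅ I[1,5], I[2,2]^2, I[2,3], I[5,5]. HN layers by μ_θ (5 steps, strictly decreasing):
  μ^(1)=27; μ^(2)=7; μ^(3)=-3; μ^(4)=-8; μ^(5)=-13

((0, 0, 1, 0, 0); (0, 0, 1, 1, 1); (0, 0, 0, 0, 1); (0, 4, 0, 0, 0); (1, 0, 0, 0, 0))


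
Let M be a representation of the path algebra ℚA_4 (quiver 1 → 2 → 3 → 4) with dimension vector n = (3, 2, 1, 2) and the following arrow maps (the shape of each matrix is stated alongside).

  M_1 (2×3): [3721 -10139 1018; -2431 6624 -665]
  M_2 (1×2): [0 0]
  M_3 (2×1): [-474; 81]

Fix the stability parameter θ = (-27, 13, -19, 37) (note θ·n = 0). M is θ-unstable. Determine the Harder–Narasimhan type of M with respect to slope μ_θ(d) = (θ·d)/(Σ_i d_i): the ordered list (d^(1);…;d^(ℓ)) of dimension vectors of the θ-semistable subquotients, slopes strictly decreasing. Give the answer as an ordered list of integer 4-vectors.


Barcode: M ≅ I[1,1], I[1,2]^2, I[3,4], I[4,4]. HN layers by μ_θ (4 steps, strictly decreasing):
  μ^(1)=37; μ^(2)=13; μ^(3)=-19; μ^(4)=-27

((0, 0, 0, 2); (0, 2, 0, 0); (0, 0, 1, 0); (3, 0, 0, 0))


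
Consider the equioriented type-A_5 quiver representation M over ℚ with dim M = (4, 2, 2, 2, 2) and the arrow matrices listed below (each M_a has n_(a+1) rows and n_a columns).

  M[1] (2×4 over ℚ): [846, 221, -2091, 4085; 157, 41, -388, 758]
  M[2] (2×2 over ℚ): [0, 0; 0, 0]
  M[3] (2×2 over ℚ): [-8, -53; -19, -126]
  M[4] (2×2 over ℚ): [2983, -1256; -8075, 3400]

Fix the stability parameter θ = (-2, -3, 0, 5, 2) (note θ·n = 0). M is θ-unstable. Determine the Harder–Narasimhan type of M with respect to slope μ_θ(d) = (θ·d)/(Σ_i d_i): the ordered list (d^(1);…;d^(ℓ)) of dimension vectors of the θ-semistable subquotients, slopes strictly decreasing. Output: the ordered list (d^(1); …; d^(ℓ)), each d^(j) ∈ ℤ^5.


Via rank(M_{q-1}∘⋯∘M_p): M ≅ I[1,1]^2, I[1,2]^2, I[3,4], I[3,5], I[5,5].
μ_θ-semistable layers: μ^(1)=5; μ^(2)=7/2; μ^(3)=2; μ^(4)=0; μ^(5)=-2; μ^(6)=-5/2

((0, 0, 0, 1, 0); (0, 0, 0, 1, 1); (0, 0, 0, 0, 1); (0, 0, 2, 0, 0); (2, 0, 0, 0, 0); (2, 2, 0, 0, 0))


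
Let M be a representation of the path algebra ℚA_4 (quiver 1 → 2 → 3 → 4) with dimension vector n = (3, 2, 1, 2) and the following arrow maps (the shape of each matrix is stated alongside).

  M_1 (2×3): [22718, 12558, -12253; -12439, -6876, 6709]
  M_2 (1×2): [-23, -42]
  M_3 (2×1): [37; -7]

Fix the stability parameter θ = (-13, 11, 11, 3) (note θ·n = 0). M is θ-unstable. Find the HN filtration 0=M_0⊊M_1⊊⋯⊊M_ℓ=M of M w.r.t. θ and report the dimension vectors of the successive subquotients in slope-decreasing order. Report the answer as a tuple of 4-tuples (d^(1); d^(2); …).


Via rank(M_{q-1}∘⋯∘M_p): M ≅ I[1,1], I[1,2], I[1,4], I[4,4].
μ_θ-semistable layers: μ^(1)=11; μ^(2)=25/3; μ^(3)=3; μ^(4)=-13

((0, 1, 0, 0); (0, 1, 1, 1); (0, 0, 0, 1); (3, 0, 0, 0))


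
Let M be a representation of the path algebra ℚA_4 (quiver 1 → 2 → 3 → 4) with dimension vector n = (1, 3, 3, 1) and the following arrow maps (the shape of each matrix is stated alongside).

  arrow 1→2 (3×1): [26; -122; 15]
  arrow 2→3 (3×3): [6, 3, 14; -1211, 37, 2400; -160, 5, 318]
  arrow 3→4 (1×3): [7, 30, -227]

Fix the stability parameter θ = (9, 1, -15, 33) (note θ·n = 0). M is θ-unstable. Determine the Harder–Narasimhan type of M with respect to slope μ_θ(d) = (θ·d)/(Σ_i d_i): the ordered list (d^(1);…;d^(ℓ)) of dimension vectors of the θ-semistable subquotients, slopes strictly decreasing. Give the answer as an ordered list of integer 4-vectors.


Barcode: M ≅ I[1,2], I[2,3], I[2,4], I[3,3]. HN layers by μ_θ (4 steps, strictly decreasing):
  μ^(1)=33; μ^(2)=5; μ^(3)=-7; μ^(4)=-15

((0, 0, 0, 1); (1, 1, 0, 0); (0, 2, 2, 0); (0, 0, 1, 0))


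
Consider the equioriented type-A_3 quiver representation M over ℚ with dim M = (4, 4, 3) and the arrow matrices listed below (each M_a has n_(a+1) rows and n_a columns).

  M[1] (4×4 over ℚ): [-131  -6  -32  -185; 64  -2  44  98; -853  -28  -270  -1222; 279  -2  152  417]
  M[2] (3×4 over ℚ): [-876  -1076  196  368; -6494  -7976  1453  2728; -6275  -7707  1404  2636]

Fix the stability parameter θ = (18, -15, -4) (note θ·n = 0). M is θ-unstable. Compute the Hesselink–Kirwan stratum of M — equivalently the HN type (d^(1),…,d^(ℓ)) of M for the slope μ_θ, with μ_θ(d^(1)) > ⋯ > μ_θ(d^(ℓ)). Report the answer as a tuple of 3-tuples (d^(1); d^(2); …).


Barcode: M ≅ I[1,1], I[1,2], I[1,3]^2, I[2,2], I[3,3]. HN layers by μ_θ (5 steps, strictly decreasing):
  μ^(1)=18; μ^(2)=3/2; μ^(3)=-1/3; μ^(4)=-4; μ^(5)=-15

((1, 0, 0); (1, 1, 0); (2, 2, 2); (0, 0, 1); (0, 1, 0))


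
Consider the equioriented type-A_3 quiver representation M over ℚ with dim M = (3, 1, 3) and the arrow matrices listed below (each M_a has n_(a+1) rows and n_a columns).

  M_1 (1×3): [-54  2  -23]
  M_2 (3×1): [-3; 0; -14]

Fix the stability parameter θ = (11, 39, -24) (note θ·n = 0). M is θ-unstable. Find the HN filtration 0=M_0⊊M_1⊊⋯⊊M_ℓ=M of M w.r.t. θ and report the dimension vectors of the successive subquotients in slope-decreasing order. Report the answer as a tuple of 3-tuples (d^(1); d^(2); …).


Interval decomposition of M: I[1,1]^2, I[1,3], I[3,3]^2.
HN type (ℓ=3): μ^(1)=11; μ^(2)=26/3; μ^(3)=-24

((2, 0, 0); (1, 1, 1); (0, 0, 2))


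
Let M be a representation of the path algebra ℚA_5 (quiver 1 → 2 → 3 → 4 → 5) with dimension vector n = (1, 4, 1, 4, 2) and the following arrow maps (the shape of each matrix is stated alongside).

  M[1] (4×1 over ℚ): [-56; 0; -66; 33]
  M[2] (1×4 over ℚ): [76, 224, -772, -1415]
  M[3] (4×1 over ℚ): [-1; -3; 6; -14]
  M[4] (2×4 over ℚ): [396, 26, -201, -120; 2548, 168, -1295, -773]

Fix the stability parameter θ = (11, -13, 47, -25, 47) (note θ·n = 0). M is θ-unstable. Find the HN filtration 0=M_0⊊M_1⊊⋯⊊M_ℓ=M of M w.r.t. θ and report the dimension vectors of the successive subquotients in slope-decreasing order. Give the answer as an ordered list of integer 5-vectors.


Barcode: M ≅ I[1,4], I[2,2]^3, I[4,4], I[4,5]^2. HN layers by μ_θ (5 steps, strictly decreasing):
  μ^(1)=47; μ^(2)=11; μ^(3)=-1; μ^(4)=-13; μ^(5)=-25

((0, 0, 0, 0, 2); (0, 0, 1, 1, 0); (1, 1, 0, 0, 0); (0, 3, 0, 0, 0); (0, 0, 0, 3, 0))


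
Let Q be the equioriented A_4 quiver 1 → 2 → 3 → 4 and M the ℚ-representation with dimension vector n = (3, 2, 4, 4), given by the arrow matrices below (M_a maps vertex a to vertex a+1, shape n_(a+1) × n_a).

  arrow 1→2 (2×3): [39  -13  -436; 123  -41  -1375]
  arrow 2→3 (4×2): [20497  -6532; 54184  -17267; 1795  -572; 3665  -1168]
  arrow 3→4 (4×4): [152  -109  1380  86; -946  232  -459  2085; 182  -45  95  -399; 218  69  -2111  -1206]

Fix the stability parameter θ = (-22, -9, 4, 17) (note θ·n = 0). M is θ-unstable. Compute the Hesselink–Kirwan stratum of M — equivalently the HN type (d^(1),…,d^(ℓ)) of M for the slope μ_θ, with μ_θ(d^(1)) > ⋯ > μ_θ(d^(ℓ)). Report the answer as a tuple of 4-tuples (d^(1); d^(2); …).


Via rank(M_{q-1}∘⋯∘M_p): M ≅ I[1,1], I[1,4]^2, I[3,4]^2.
μ_θ-semistable layers: μ^(1)=17; μ^(2)=4; μ^(3)=-9; μ^(4)=-22

((0, 0, 0, 4); (0, 0, 4, 0); (0, 2, 0, 0); (3, 0, 0, 0))


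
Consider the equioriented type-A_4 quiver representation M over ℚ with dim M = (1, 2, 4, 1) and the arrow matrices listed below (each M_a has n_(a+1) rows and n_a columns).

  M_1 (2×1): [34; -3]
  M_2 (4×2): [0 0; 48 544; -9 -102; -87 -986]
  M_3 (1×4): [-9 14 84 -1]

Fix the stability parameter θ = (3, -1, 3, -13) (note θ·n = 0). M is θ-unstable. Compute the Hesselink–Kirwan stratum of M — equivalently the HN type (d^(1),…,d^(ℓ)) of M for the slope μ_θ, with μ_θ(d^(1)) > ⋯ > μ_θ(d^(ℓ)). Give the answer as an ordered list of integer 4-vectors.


Interval decomposition of M: I[1,2], I[2,4], I[3,3]^3.
HN type (ℓ=3): μ^(1)=3; μ^(2)=1; μ^(3)=-11/3

((0, 0, 3, 0); (1, 1, 0, 0); (0, 1, 1, 1))


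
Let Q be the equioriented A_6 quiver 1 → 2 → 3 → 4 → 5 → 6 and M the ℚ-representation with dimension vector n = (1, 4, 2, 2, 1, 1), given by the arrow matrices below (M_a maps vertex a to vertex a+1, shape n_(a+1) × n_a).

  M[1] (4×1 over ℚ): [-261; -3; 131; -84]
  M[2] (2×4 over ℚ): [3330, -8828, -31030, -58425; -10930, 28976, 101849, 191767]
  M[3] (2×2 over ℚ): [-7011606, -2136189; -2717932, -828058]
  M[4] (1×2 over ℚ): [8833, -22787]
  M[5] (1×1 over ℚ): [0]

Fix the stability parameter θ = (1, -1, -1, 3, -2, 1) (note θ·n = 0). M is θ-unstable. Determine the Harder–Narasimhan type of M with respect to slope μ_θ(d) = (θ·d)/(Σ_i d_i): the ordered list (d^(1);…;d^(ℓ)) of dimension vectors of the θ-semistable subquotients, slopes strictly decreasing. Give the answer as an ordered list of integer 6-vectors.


Interval decomposition of M: I[1,5], I[2,2]^2, I[2,3], I[4,4], I[6,6].
HN type (ℓ=5): μ^(1)=3; μ^(2)=1; μ^(3)=1/2; μ^(4)=-1/3; μ^(5)=-1

((0, 0, 0, 1, 0, 0); (0, 0, 0, 0, 0, 1); (0, 0, 0, 1, 1, 0); (1, 1, 1, 0, 0, 0); (0, 3, 1, 0, 0, 0))


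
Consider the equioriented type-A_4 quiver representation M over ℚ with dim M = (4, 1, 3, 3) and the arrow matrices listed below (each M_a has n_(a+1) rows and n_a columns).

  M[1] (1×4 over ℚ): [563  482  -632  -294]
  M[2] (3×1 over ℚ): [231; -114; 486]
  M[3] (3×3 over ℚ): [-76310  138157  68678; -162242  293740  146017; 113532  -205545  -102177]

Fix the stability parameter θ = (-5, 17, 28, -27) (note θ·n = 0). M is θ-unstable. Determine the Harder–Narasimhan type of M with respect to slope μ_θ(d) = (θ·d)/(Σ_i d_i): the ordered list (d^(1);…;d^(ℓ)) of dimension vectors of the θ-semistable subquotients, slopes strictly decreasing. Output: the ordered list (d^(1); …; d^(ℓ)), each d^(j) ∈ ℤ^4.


Interval decomposition of M: I[1,1]^3, I[1,3], I[3,4]^2, I[4,4].
HN type (ℓ=5): μ^(1)=28; μ^(2)=17; μ^(3)=1/2; μ^(4)=-5; μ^(5)=-27

((0, 0, 1, 0); (0, 1, 0, 0); (0, 0, 2, 2); (4, 0, 0, 0); (0, 0, 0, 1))


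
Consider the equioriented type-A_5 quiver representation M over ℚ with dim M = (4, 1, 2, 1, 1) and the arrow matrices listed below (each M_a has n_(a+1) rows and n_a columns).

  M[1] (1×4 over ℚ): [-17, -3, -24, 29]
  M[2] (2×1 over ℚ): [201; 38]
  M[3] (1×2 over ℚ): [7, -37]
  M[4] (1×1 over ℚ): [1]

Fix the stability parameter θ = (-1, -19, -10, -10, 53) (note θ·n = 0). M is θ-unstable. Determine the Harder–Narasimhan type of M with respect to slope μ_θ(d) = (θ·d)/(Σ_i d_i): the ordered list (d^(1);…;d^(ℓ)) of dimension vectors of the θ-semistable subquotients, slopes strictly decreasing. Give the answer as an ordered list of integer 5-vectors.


Via rank(M_{q-1}∘⋯∘M_p): M ≅ I[1,1]^3, I[1,5], I[3,3].
μ_θ-semistable layers: μ^(1)=53; μ^(2)=-1; μ^(3)=-10

((0, 0, 0, 0, 1); (3, 0, 0, 0, 0); (1, 1, 2, 1, 0))


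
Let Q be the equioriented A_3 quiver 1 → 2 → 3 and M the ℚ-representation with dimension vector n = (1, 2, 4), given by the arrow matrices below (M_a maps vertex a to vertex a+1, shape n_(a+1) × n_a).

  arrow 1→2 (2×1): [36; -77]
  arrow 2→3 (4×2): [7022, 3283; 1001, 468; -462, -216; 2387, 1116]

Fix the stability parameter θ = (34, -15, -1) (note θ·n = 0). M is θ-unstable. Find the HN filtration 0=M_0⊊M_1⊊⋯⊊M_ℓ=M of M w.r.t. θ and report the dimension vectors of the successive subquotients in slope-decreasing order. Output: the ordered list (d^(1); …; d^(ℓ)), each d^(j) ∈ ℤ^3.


Interval decomposition of M: I[1,3], I[2,3], I[3,3]^2.
HN type (ℓ=3): μ^(1)=6; μ^(2)=-1; μ^(3)=-15

((1, 1, 1); (0, 0, 3); (0, 1, 0))


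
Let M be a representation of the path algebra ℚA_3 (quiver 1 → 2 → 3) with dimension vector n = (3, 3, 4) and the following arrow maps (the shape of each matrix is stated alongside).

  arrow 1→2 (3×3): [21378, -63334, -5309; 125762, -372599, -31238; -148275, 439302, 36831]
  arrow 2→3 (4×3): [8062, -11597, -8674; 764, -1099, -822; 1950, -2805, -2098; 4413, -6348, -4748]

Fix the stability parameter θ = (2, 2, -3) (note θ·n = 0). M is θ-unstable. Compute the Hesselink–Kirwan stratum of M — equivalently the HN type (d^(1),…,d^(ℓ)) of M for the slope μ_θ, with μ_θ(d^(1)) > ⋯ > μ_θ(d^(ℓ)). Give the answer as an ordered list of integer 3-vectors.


Via rank(M_{q-1}∘⋯∘M_p): M ≅ I[1,2], I[1,3]^2, I[3,3]^2.
μ_θ-semistable layers: μ^(1)=2; μ^(2)=1/3; μ^(3)=-3

((1, 1, 0); (2, 2, 2); (0, 0, 2))


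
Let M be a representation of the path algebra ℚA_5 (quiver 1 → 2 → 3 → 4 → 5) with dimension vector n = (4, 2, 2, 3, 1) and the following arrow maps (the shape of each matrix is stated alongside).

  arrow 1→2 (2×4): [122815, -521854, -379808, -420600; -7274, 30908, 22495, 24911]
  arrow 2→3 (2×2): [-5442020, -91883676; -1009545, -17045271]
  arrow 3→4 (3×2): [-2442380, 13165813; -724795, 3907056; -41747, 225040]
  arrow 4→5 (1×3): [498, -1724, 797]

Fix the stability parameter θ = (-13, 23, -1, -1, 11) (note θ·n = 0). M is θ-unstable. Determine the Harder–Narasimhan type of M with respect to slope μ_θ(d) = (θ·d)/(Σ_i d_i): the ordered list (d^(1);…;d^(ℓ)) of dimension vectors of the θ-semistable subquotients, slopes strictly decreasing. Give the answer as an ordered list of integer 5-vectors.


Interval decomposition of M: I[1,1]^2, I[1,2], I[1,5], I[3,4], I[4,4].
HN type (ℓ=5): μ^(1)=23; μ^(2)=11; μ^(3)=7; μ^(4)=-1; μ^(5)=-13

((0, 1, 0, 0, 0); (0, 0, 0, 0, 1); (0, 1, 1, 1, 0); (0, 0, 1, 2, 0); (4, 0, 0, 0, 0))


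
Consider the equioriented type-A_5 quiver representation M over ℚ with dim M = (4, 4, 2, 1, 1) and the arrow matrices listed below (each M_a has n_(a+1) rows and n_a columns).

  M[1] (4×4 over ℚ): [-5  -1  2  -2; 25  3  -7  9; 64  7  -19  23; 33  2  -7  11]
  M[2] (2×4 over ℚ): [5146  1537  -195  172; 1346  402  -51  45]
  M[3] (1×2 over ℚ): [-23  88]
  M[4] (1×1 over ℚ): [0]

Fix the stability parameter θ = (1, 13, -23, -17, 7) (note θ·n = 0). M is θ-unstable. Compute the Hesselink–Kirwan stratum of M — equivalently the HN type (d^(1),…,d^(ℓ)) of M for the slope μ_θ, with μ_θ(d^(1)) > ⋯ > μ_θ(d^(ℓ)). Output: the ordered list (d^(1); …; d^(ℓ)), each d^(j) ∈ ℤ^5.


Via rank(M_{q-1}∘⋯∘M_p): M ≅ I[1,1], I[1,2], I[1,3], I[1,4], I[2,2], I[5,5].
μ_θ-semistable layers: μ^(1)=13; μ^(2)=7; μ^(3)=1; μ^(4)=-3; μ^(5)=-13/2

((0, 2, 0, 0, 0); (0, 0, 0, 0, 1); (2, 0, 0, 0, 0); (1, 1, 1, 0, 0); (1, 1, 1, 1, 0))


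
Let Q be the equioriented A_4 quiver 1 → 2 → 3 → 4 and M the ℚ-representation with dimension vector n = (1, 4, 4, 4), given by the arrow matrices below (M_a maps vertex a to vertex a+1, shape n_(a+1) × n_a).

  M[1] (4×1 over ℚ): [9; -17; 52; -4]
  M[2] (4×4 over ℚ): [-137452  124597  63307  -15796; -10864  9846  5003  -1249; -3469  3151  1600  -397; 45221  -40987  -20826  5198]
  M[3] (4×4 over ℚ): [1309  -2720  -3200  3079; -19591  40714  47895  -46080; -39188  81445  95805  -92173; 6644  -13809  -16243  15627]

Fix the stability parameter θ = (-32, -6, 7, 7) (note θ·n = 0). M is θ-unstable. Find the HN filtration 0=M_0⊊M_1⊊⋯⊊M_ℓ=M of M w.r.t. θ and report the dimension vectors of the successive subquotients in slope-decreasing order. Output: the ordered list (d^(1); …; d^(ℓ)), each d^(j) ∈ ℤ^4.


Barcode: M ≅ I[1,4], I[2,3], I[2,4]^2, I[4,4]. HN layers by μ_θ (3 steps, strictly decreasing):
  μ^(1)=7; μ^(2)=-6; μ^(3)=-32

((0, 0, 4, 4); (0, 4, 0, 0); (1, 0, 0, 0))


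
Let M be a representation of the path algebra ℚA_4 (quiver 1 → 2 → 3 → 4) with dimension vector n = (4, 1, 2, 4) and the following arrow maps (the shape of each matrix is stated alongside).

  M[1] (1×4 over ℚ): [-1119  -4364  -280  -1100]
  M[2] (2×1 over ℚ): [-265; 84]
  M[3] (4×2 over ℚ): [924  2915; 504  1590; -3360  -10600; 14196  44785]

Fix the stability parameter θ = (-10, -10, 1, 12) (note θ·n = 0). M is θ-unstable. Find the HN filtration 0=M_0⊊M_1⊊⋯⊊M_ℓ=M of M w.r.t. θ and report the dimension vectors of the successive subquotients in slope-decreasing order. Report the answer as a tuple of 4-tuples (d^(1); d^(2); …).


Interval decomposition of M: I[1,1]^3, I[1,3], I[3,4], I[4,4]^3.
HN type (ℓ=3): μ^(1)=12; μ^(2)=1; μ^(3)=-10

((0, 0, 0, 4); (0, 0, 2, 0); (4, 1, 0, 0))


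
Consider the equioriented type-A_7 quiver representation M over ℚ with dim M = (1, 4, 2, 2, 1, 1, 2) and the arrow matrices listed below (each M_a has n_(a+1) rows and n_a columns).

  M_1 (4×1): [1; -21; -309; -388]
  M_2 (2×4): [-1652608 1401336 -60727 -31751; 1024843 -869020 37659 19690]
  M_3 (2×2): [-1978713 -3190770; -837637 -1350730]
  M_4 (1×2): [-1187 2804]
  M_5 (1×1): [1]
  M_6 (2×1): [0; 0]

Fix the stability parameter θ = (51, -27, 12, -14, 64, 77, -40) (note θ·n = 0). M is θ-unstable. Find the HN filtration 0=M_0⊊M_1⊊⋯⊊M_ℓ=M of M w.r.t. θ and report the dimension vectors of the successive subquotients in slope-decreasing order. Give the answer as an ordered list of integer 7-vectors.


Barcode: M ≅ I[1,6], I[2,2]^2, I[2,3], I[4,4], I[7,7]^2. HN layers by μ_θ (7 steps, strictly decreasing):
  μ^(1)=77; μ^(2)=64; μ^(3)=12; μ^(4)=11/2; μ^(5)=-14; μ^(6)=-27; μ^(7)=-40

((0, 0, 0, 0, 0, 1, 0); (0, 0, 0, 0, 1, 0, 0); (0, 0, 1, 0, 0, 0, 0); (1, 1, 1, 1, 0, 0, 0); (0, 0, 0, 1, 0, 0, 0); (0, 3, 0, 0, 0, 0, 0); (0, 0, 0, 0, 0, 0, 2))


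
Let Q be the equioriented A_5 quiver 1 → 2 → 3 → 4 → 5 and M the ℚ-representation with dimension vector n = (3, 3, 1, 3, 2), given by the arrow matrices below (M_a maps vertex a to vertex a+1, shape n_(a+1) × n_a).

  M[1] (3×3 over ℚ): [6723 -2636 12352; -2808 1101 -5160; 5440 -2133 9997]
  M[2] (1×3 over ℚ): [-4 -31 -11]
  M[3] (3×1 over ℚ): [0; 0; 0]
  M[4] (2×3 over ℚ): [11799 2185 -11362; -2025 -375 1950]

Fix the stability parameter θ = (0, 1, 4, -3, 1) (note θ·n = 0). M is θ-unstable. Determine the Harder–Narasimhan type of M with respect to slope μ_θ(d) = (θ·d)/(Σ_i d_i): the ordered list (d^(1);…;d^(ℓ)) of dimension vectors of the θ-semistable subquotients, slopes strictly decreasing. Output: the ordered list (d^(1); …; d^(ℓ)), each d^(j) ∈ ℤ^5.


Barcode: M ≅ I[1,2]^2, I[1,3], I[4,4]^2, I[4,5], I[5,5]. HN layers by μ_θ (4 steps, strictly decreasing):
  μ^(1)=4; μ^(2)=1; μ^(3)=0; μ^(4)=-3

((0, 0, 1, 0, 0); (0, 3, 0, 0, 2); (3, 0, 0, 0, 0); (0, 0, 0, 3, 0))


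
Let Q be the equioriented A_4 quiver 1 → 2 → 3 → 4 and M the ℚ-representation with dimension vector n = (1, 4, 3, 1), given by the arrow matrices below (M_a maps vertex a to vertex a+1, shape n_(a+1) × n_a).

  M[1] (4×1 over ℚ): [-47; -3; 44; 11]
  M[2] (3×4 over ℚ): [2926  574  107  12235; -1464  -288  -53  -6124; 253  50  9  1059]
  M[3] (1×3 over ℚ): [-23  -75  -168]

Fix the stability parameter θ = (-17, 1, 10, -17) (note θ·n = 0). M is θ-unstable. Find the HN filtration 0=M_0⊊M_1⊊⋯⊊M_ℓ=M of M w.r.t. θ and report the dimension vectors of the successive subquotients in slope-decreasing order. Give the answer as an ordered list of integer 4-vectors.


Barcode: M ≅ I[1,4], I[2,2], I[2,3]^2. HN layers by μ_θ (4 steps, strictly decreasing):
  μ^(1)=10; μ^(2)=1; μ^(3)=-2; μ^(4)=-17

((0, 0, 2, 0); (0, 3, 0, 0); (0, 1, 1, 1); (1, 0, 0, 0))
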